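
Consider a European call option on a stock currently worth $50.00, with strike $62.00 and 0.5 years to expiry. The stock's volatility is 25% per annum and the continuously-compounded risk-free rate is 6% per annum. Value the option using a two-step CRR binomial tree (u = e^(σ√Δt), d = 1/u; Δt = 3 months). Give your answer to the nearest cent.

CRR parameters: u = e^(σ√Δt) = e^(0.25·√0.25) = 1.1331, d = 1/u = 0.8825
Per-period rate: rΔt = 0.06·0.25 = 0.015, so R = e^0.015 = 1.0151
Risk-neutral probability p = (e^0.015 − 0.8825)/(1.1331 − 0.8825) = 0.1326/0.2507 = 0.5291
Terminal stock prices: S_uu = 64.2, S_ud = 50, S_dd = 38.94
Terminal payoffs (S − K): max(2.201, 0) = 2.201, max(-12, 0) = 0, max(-23.06, 0) = 0
Node u (S = 56.66): V_u = e^(−0.015)·[0.5291·2.2013 + 0.4709·0.0000] = 1.1473
Node d (S = 44.12): V_d = e^(−0.015)·[0.5291·0.0000 + 0.4709·0.0000] = 0.0000
Node 0 (S = 50): V_0 = e^(−0.015)·[0.5291·1.1473 + 0.4709·0.0000] = 0.5980

$0.60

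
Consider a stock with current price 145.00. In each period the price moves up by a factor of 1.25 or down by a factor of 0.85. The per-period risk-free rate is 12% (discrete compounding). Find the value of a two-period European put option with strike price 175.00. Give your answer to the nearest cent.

Risk-neutral probability p = (1 + 0.12 − 0.85)/(1.25 − 0.85) = 0.2700/0.4000 = 0.6750
Terminal stock prices: S_uu = 226.6, S_ud = 154.1, S_dd = 104.8
Terminal payoffs (K − S): max(-51.56, 0) = 0, max(20.94, 0) = 20.94, max(70.24, 0) = 70.24
Node u (S = 181.2): V_u = 1/1.12·[0.6750·0.0000 + 0.3250·20.9375] = 6.0756
Node d (S = 123.2): V_d = 1/1.12·[0.6750·20.9375 + 0.3250·70.2375] = 33.0000
Node 0 (S = 145): V_0 = 1/1.12·[0.6750·6.0756 + 0.3250·33.0000] = 13.2375

13.24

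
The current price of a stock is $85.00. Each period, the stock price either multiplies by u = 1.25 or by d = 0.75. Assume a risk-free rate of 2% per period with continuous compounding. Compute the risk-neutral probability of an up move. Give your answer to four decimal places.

Risk-neutral probability p = (e^0.02 − 0.75)/(1.25 − 0.75) = 0.2702/0.5000 = 0.5404

p = 0.5404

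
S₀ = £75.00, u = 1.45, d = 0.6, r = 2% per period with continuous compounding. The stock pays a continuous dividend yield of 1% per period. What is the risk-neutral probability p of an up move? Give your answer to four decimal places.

p = 0.4824

Per-period risk-free factor R = e^0.02 = 1.0202; dividend-adjusted growth = e^(0.02−0.01) = 1.0101.
Risk-neutral probability p = (1.0101 − 0.6)/(1.45 − 0.6) = 0.4101/0.8500 = 0.4824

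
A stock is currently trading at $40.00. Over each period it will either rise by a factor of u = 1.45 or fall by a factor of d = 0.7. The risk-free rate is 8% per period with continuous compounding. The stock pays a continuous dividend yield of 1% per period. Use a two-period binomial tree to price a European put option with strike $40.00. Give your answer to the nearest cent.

Per-period risk-free factor R = e^0.08 = 1.0833; dividend-adjusted growth = e^(0.08−0.01) = 1.0725.
Risk-neutral probability p = (1.0725 − 0.7)/(1.45 − 0.7) = 0.3725/0.7500 = 0.4967
Terminal stock prices: S_uu = 84.1, S_ud = 40.6, S_dd = 19.6
Terminal payoffs (K − S): max(-44.1, 0) = 0, max(-0.6, 0) = 0, max(20.4, 0) = 20.4
Node u (S = 58): V_u = e^(−0.08)·[0.4967·0.0000 + 0.5033·0.0000] = 0.0000
Node d (S = 28): V_d = e^(−0.08)·[0.4967·0.0000 + 0.5033·20.4000] = 9.4784
Node 0 (S = 40): V_0 = e^(−0.08)·[0.4967·0.0000 + 0.5033·9.4784] = 4.4039

$4.40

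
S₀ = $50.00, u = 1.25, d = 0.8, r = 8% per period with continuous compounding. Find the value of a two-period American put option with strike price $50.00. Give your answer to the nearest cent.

$3.42

Risk-neutral probability p = (e^0.08 − 0.8)/(1.25 − 0.8) = 0.2833/0.4500 = 0.6295
Terminal stock prices: S_uu = 78.12, S_ud = 50, S_dd = 32
Terminal payoffs (K − S): max(-28.12, 0) = 0, max(0, 0) = 0, max(18, 0) = 18
Node u (S = 62.5): continuation = e^(−0.08)·[0.6295·0.0000 + 0.3705·0.0000] = 0.0000; exercise value = 0.0000 ≤ continuation, so V_u = 0.0000
Node d (S = 40): continuation = e^(−0.08)·[0.6295·0.0000 + 0.3705·18.0000] = 6.1558; exercise value = 10.0000 > continuation, so V_d = 10.0000 (exercise)
Node 0 (S = 50): continuation = e^(−0.08)·[0.6295·0.0000 + 0.3705·10.0000] = 3.4199; exercise value = 0.0000 ≤ continuation, so V_0 = 3.4199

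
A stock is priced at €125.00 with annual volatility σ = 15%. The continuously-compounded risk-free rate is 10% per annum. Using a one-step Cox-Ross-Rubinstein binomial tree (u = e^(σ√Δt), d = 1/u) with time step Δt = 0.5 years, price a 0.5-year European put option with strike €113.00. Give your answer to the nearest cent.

CRR parameters: u = e^(σ√Δt) = e^(0.15·√0.5) = 1.1119, d = 1/u = 0.8994
Per-period rate: rΔt = 0.1·0.5 = 0.05, so R = e^0.05 = 1.0513
Risk-neutral probability p = (e^0.05 − 0.8994)/(1.1119 − 0.8994) = 0.1519/0.2125 = 0.7148
Terminal stock prices: S_u = 139, S_d = 112.4
Terminal payoffs (K − S): max(-25.99, 0) = 0, max(0.5793, 0) = 0.5793
Node 0 (S = 125): V_0 = e^(−0.05)·[0.7148·0.0000 + 0.2852·0.5793] = 0.1572

€0.16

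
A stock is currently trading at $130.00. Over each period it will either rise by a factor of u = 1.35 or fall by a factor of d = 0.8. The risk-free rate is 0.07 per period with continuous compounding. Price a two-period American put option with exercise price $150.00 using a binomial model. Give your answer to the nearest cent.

$23.73

Risk-neutral probability p = (e^0.07 − 0.8)/(1.35 − 0.8) = 0.2725/0.5500 = 0.4955
Terminal stock prices: S_uu = 236.9, S_ud = 140.4, S_dd = 83.2
Terminal payoffs (K − S): max(-86.93, 0) = 0, max(9.6, 0) = 9.6, max(66.8, 0) = 66.8
Node u (S = 175.5): continuation = e^(−0.07)·[0.4955·0.0000 + 0.5045·9.6000] = 4.5160; exercise value = 0.0000 ≤ continuation, so V_u = 4.5160
Node d (S = 104): continuation = e^(−0.07)·[0.4955·9.6000 + 0.5045·66.8000] = 35.8591; exercise value = 46.0000 > continuation, so V_d = 46.0000 (exercise)
Node 0 (S = 130): continuation = e^(−0.07)·[0.4955·4.5160 + 0.5045·46.0000] = 23.7257; exercise value = 20.0000 ≤ continuation, so V_0 = 23.7257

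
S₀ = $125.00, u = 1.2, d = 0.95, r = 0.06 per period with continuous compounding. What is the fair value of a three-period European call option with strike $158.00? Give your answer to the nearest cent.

$7.94

Risk-neutral probability p = (e^0.06 − 0.95)/(1.2 − 0.95) = 0.1118/0.2500 = 0.4473
Terminal stock prices: S_uuu = 216, S_uud = 171, S_udd = 135.4, S_ddd = 107.2
Terminal payoffs (S − K): max(58, 0) = 58, max(13, 0) = 13, max(-22.62, 0) = 0, max(-50.83, 0) = 0
Node uu (S = 180): V_uu = e^(−0.06)·[0.4473·58.0000 + 0.5527·13.0000] = 31.2012
Node ud (S = 142.5): V_ud = e^(−0.06)·[0.4473·13.0000 + 0.5527·0.0000] = 5.4768
Node dd (S = 112.8): V_dd = e^(−0.06)·[0.4473·0.0000 + 0.5527·0.0000] = 0.0000
Node u (S = 150): V_u = e^(−0.06)·[0.4473·31.2012 + 0.5527·5.4768] = 15.9954
Node d (S = 118.8): V_d = e^(−0.06)·[0.4473·5.4768 + 0.5527·0.0000] = 2.3074
Node 0 (S = 125): V_0 = e^(−0.06)·[0.4473·15.9954 + 0.5527·2.3074] = 7.9397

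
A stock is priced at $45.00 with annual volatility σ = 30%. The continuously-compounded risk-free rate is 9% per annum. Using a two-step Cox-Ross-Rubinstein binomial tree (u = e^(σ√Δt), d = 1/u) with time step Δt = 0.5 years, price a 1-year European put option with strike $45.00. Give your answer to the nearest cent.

CRR parameters: u = e^(σ√Δt) = e^(0.3·√0.5) = 1.2363, d = 1/u = 0.8089
Per-period rate: rΔt = 0.09·0.5 = 0.045, so R = e^0.045 = 1.0460
Risk-neutral probability p = (e^0.045 − 0.8089)/(1.2363 − 0.8089) = 0.2372/0.4275 = 0.5548
Terminal stock prices: S_uu = 68.78, S_ud = 45, S_dd = 29.44
Terminal payoffs (K − S): max(-23.78, 0) = 0, max(0, 0) = 0, max(15.56, 0) = 15.56
Node u (S = 55.63): V_u = e^(−0.045)·[0.5548·0.0000 + 0.4452·0.0000] = 0.0000
Node d (S = 36.4): V_d = e^(−0.045)·[0.5548·0.0000 + 0.4452·15.5587] = 6.6213
Node 0 (S = 45): V_0 = e^(−0.045)·[0.5548·0.0000 + 0.4452·6.6213] = 2.8178

$2.82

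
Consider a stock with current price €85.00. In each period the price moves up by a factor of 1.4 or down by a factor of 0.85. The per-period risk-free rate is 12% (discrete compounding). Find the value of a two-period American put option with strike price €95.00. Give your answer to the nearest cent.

Risk-neutral probability p = (1 + 0.12 − 0.85)/(1.4 − 0.85) = 0.2700/0.5500 = 0.4909
Terminal stock prices: S_uu = 166.6, S_ud = 101.1, S_dd = 61.41
Terminal payoffs (K − S): max(-71.6, 0) = 0, max(-6.15, 0) = 0, max(33.59, 0) = 33.59
Node u (S = 119): continuation = 1/1.12·[0.4909·0.0000 + 0.5091·0.0000] = 0.0000; exercise value = 0.0000 ≤ continuation, so V_u = 0.0000
Node d (S = 72.25): continuation = 1/1.12·[0.4909·0.0000 + 0.5091·33.5875] = 15.2670; exercise value = 22.7500 > continuation, so V_d = 22.7500 (exercise)
Node 0 (S = 85): continuation = 1/1.12·[0.4909·0.0000 + 0.5091·22.7500] = 10.3409; exercise value = 10.0000 ≤ continuation, so V_0 = 10.3409

€10.34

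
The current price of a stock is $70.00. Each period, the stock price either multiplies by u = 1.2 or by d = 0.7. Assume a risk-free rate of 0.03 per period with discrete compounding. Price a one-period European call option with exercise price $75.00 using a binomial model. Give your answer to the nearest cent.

$5.77

Risk-neutral probability p = (1 + 0.03 − 0.7)/(1.2 − 0.7) = 0.3300/0.5000 = 0.6600
Terminal stock prices: S_u = 84, S_d = 49
Terminal payoffs (S − K): max(9, 0) = 9, max(-26, 0) = 0
Node 0 (S = 70): V_0 = 1/1.03·[0.6600·9.0000 + 0.3400·0.0000] = 5.7670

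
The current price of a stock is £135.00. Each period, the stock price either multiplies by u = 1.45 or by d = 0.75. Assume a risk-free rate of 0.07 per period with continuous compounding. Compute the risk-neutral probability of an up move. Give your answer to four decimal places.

p = 0.4607

Risk-neutral probability p = (e^0.07 − 0.75)/(1.45 − 0.75) = 0.3225/0.7000 = 0.4607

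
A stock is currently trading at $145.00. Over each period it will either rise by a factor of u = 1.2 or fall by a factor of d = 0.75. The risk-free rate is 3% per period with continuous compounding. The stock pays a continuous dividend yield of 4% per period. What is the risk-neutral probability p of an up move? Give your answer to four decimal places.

Per-period risk-free factor R = e^0.03 = 1.0305; dividend-adjusted growth = e^(0.03−0.04) = 0.9900.
Risk-neutral probability p = (0.9900 − 0.75)/(1.2 − 0.75) = 0.2400/0.4500 = 0.5334

p = 0.5334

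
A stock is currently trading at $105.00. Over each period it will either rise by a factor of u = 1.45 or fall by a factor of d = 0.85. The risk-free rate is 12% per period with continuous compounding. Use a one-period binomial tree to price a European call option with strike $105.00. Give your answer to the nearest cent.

Risk-neutral probability p = (e^0.12 − 0.85)/(1.45 − 0.85) = 0.2775/0.6000 = 0.4625
Terminal stock prices: S_u = 152.2, S_d = 89.25
Terminal payoffs (S − K): max(47.25, 0) = 47.25, max(-15.75, 0) = 0
Node 0 (S = 105): V_0 = e^(−0.12)·[0.4625·47.2500 + 0.5375·0.0000] = 19.3818

$19.38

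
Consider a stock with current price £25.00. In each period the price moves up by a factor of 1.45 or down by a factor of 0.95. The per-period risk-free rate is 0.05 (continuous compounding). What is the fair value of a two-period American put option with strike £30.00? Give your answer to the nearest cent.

£5.00

Risk-neutral probability p = (e^0.05 − 0.95)/(1.45 − 0.95) = 0.1013/0.5000 = 0.2025
Terminal stock prices: S_uu = 52.56, S_ud = 34.44, S_dd = 22.56
Terminal payoffs (K − S): max(-22.56, 0) = 0, max(-4.438, 0) = 0, max(7.438, 0) = 7.438
Node u (S = 36.25): continuation = e^(−0.05)·[0.2025·0.0000 + 0.7975·0.0000] = 0.0000; exercise value = 0.0000 ≤ continuation, so V_u = 0.0000
Node d (S = 23.75): continuation = e^(−0.05)·[0.2025·0.0000 + 0.7975·7.4375] = 5.6418; exercise value = 6.2500 > continuation, so V_d = 6.2500 (exercise)
Node 0 (S = 25): continuation = e^(−0.05)·[0.2025·0.0000 + 0.7975·6.2500] = 4.7410; exercise value = 5.0000 > continuation, so V_0 = 5.0000 (exercise)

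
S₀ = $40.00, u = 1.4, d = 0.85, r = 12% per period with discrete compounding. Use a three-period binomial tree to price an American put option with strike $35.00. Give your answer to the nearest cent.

Risk-neutral probability p = (1 + 0.12 − 0.85)/(1.4 − 0.85) = 0.2700/0.5500 = 0.4909
Terminal stock prices: S_uuu = 109.8, S_uud = 66.64, S_udd = 40.46, S_ddd = 24.56
Terminal payoffs (K − S): max(-74.76, 0) = 0, max(-31.64, 0) = 0, max(-5.46, 0) = 0, max(10.44, 0) = 10.44
Node uu (S = 78.4): continuation = 1/1.12·[0.4909·0.0000 + 0.5091·0.0000] = 0.0000; exercise value = 0.0000 ≤ continuation, so V_uu = 0.0000
Node ud (S = 47.6): continuation = 1/1.12·[0.4909·0.0000 + 0.5091·0.0000] = 0.0000; exercise value = 0.0000 ≤ continuation, so V_ud = 0.0000
Node dd (S = 28.9): continuation = 1/1.12·[0.4909·0.0000 + 0.5091·10.4350] = 4.7432; exercise value = 6.1000 > continuation, so V_dd = 6.1000 (exercise)
Node u (S = 56): continuation = 1/1.12·[0.4909·0.0000 + 0.5091·0.0000] = 0.0000; exercise value = 0.0000 ≤ continuation, so V_u = 0.0000
Node d (S = 34): continuation = 1/1.12·[0.4909·0.0000 + 0.5091·6.1000] = 2.7727; exercise value = 1.0000 ≤ continuation, so V_d = 2.7727
Node 0 (S = 40): continuation = 1/1.12·[0.4909·0.0000 + 0.5091·2.7727] = 1.2603; exercise value = 0.0000 ≤ continuation, so V_0 = 1.2603

$1.26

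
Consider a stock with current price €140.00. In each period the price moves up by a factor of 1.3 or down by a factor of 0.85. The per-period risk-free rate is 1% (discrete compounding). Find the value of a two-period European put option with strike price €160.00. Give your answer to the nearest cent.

€26.34

Risk-neutral probability p = (1 + 0.01 − 0.85)/(1.3 − 0.85) = 0.1600/0.4500 = 0.3556
Terminal stock prices: S_uu = 236.6, S_ud = 154.7, S_dd = 101.1
Terminal payoffs (K − S): max(-76.6, 0) = 0, max(5.3, 0) = 5.3, max(58.85, 0) = 58.85
Node u (S = 182): V_u = 1/1.01·[0.3556·0.0000 + 0.6444·5.3000] = 3.3817
Node d (S = 119): V_d = 1/1.01·[0.3556·5.3000 + 0.6444·58.8500] = 39.4158
Node 0 (S = 140): V_0 = 1/1.01·[0.3556·3.3817 + 0.6444·39.4158] = 26.3403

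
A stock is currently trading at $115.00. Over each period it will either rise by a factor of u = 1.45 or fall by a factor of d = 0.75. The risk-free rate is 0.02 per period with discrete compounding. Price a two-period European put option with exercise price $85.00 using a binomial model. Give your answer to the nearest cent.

$7.37

Risk-neutral probability p = (1 + 0.02 − 0.75)/(1.45 − 0.75) = 0.2700/0.7000 = 0.3857
Terminal stock prices: S_uu = 241.8, S_ud = 125.1, S_dd = 64.69
Terminal payoffs (K − S): max(-156.8, 0) = 0, max(-40.06, 0) = 0, max(20.31, 0) = 20.31
Node u (S = 166.8): V_u = 1/1.02·[0.3857·0.0000 + 0.6143·0.0000] = 0.0000
Node d (S = 86.25): V_d = 1/1.02·[0.3857·0.0000 + 0.6143·20.3125] = 12.2330
Node 0 (S = 115): V_0 = 1/1.02·[0.3857·0.0000 + 0.6143·12.2330] = 7.3672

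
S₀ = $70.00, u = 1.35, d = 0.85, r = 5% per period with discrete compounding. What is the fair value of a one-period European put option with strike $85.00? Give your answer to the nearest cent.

Risk-neutral probability p = (1 + 0.05 − 0.85)/(1.35 − 0.85) = 0.2000/0.5000 = 0.4000
Terminal stock prices: S_u = 94.5, S_d = 59.5
Terminal payoffs (K − S): max(-9.5, 0) = 0, max(25.5, 0) = 25.5
Node 0 (S = 70): V_0 = 1/1.05·[0.4000·0.0000 + 0.6000·25.5000] = 14.5714

$14.57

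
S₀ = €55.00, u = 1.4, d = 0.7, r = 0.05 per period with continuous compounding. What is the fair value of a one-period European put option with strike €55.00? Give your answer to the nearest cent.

Risk-neutral probability p = (e^0.05 − 0.7)/(1.4 − 0.7) = 0.3513/0.7000 = 0.5018
Terminal stock prices: S_u = 77, S_d = 38.5
Terminal payoffs (K − S): max(-22, 0) = 0, max(16.5, 0) = 16.5
Node 0 (S = 55): V_0 = e^(−0.05)·[0.5018·0.0000 + 0.4982·16.5000] = 7.8191

€7.82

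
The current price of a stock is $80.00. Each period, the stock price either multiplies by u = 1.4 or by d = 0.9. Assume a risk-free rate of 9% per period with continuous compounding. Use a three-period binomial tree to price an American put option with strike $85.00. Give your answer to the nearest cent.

$7.27

Risk-neutral probability p = (e^0.09 − 0.9)/(1.4 − 0.9) = 0.1942/0.5000 = 0.3883
Terminal stock prices: S_uuu = 219.5, S_uud = 141.1, S_udd = 90.72, S_ddd = 58.32
Terminal payoffs (K − S): max(-134.5, 0) = 0, max(-56.12, 0) = 0, max(-5.72, 0) = 0, max(26.68, 0) = 26.68
Node uu (S = 156.8): continuation = e^(−0.09)·[0.3883·0.0000 + 0.6117·0.0000] = 0.0000; exercise value = 0.0000 ≤ continuation, so V_uu = 0.0000
Node ud (S = 100.8): continuation = e^(−0.09)·[0.3883·0.0000 + 0.6117·0.0000] = 0.0000; exercise value = 0.0000 ≤ continuation, so V_ud = 0.0000
Node dd (S = 64.8): continuation = e^(−0.09)·[0.3883·0.0000 + 0.6117·26.6800] = 14.9143; exercise value = 20.2000 > continuation, so V_dd = 20.2000 (exercise)
Node u (S = 112): continuation = e^(−0.09)·[0.3883·0.0000 + 0.6117·0.0000] = 0.0000; exercise value = 0.0000 ≤ continuation, so V_u = 0.0000
Node d (S = 72): continuation = e^(−0.09)·[0.3883·0.0000 + 0.6117·20.2000] = 11.2919; exercise value = 13.0000 > continuation, so V_d = 13.0000 (exercise)
Node 0 (S = 80): continuation = e^(−0.09)·[0.3883·0.0000 + 0.6117·13.0000] = 7.2671; exercise value = 5.0000 ≤ continuation, so V_0 = 7.2671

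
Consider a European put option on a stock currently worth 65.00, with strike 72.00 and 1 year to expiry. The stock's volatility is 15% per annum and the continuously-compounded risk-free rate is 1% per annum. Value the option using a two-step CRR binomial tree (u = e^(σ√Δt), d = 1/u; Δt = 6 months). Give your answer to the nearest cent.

8.33

CRR parameters: u = e^(σ√Δt) = e^(0.15·√0.5) = 1.1119, d = 1/u = 0.8994
Per-period rate: rΔt = 0.01·0.5 = 0.005, so R = e^0.005 = 1.0050
Risk-neutral probability p = (e^0.005 − 0.8994)/(1.1119 − 0.8994) = 0.1056/0.2125 = 0.4971
Terminal stock prices: S_uu = 80.36, S_ud = 65, S_dd = 52.58
Terminal payoffs (K − S): max(-8.36, 0) = 0, max(7, 0) = 7, max(19.42, 0) = 19.42
Node u (S = 72.27): V_u = e^(−0.005)·[0.4971·0.0000 + 0.5029·7.0000] = 3.5028
Node d (S = 58.46): V_d = e^(−0.005)·[0.4971·7.0000 + 0.5029·19.4242] = 13.1822
Node 0 (S = 65): V_0 = e^(−0.005)·[0.4971·3.5028 + 0.5029·13.1822] = 8.3289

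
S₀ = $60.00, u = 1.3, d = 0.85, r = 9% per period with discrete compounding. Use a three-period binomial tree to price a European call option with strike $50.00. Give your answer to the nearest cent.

Risk-neutral probability p = (1 + 0.09 − 0.85)/(1.3 − 0.85) = 0.2400/0.4500 = 0.5333
Terminal stock prices: S_uuu = 131.8, S_uud = 86.19, S_udd = 56.35, S_ddd = 36.85
Terminal payoffs (S − K): max(81.82, 0) = 81.82, max(36.19, 0) = 36.19, max(6.355, 0) = 6.355, max(-13.15, 0) = 0
Node uu (S = 101.4): V_uu = 1/1.09·[0.5333·81.8200 + 0.4667·36.1900] = 55.5284
Node ud (S = 66.3): V_ud = 1/1.09·[0.5333·36.1900 + 0.4667·6.3550] = 20.4284
Node dd (S = 43.35): V_dd = 1/1.09·[0.5333·6.3550 + 0.4667·0.0000] = 3.1095
Node u (S = 78): V_u = 1/1.09·[0.5333·55.5284 + 0.4667·20.4284] = 35.9160
Node d (S = 51): V_d = 1/1.09·[0.5333·20.4284 + 0.4667·3.1095] = 11.3268
Node 0 (S = 60): V_0 = 1/1.09·[0.5333·35.9160 + 0.4667·11.3268] = 22.4230

$22.42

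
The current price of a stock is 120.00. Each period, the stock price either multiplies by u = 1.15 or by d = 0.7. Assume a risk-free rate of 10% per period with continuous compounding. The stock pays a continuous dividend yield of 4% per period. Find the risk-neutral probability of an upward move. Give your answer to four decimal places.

p = 0.8041

Per-period risk-free factor R = e^0.1 = 1.1052; dividend-adjusted growth = e^(0.1−0.04) = 1.0618.
Risk-neutral probability p = (1.0618 − 0.7)/(1.15 − 0.7) = 0.3618/0.4500 = 0.8041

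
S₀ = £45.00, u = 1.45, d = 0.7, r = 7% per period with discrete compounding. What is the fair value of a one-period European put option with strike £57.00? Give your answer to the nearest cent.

£12.07

Risk-neutral probability p = (1 + 0.07 − 0.7)/(1.45 − 0.7) = 0.3700/0.7500 = 0.4933
Terminal stock prices: S_u = 65.25, S_d = 31.5
Terminal payoffs (K − S): max(-8.25, 0) = 0, max(25.5, 0) = 25.5
Node 0 (S = 45): V_0 = 1/1.07·[0.4933·0.0000 + 0.5067·25.5000] = 12.0748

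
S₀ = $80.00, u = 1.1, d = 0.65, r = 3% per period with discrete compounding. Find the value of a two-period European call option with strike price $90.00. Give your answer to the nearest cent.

$4.57

Risk-neutral probability p = (1 + 0.03 − 0.65)/(1.1 − 0.65) = 0.3800/0.4500 = 0.8444
Terminal stock prices: S_uu = 96.8, S_ud = 57.2, S_dd = 33.8
Terminal payoffs (S − K): max(6.8, 0) = 6.8, max(-32.8, 0) = 0, max(-56.2, 0) = 0
Node u (S = 88): V_u = 1/1.03·[0.8444·6.8000 + 0.1556·0.0000] = 5.5750
Node d (S = 52): V_d = 1/1.03·[0.8444·0.0000 + 0.1556·0.0000] = 0.0000
Node 0 (S = 80): V_0 = 1/1.03·[0.8444·5.5750 + 0.1556·0.0000] = 4.5706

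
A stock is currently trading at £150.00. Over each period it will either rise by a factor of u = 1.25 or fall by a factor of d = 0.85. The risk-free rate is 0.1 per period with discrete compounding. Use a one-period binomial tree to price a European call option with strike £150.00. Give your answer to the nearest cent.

£21.31

Risk-neutral probability p = (1 + 0.1 − 0.85)/(1.25 − 0.85) = 0.2500/0.4000 = 0.6250
Terminal stock prices: S_u = 187.5, S_d = 127.5
Terminal payoffs (S − K): max(37.5, 0) = 37.5, max(-22.5, 0) = 0
Node 0 (S = 150): V_0 = 1/1.1·[0.6250·37.5000 + 0.3750·0.0000] = 21.3068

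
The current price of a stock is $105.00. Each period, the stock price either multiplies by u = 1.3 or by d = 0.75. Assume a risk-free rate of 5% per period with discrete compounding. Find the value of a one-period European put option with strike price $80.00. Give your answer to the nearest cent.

Risk-neutral probability p = (1 + 0.05 − 0.75)/(1.3 − 0.75) = 0.3000/0.5500 = 0.5455
Terminal stock prices: S_u = 136.5, S_d = 78.75
Terminal payoffs (K − S): max(-56.5, 0) = 0, max(1.25, 0) = 1.25
Node 0 (S = 105): V_0 = 1/1.05·[0.5455·0.0000 + 0.4545·1.2500] = 0.5411

$0.54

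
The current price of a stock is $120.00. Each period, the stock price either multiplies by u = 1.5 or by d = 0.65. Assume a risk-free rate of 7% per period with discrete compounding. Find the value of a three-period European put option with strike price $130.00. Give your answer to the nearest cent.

Risk-neutral probability p = (1 + 0.07 − 0.65)/(1.5 − 0.65) = 0.4200/0.8500 = 0.4941
Terminal stock prices: S_uuu = 405, S_uud = 175.5, S_udd = 76.05, S_ddd = 32.95
Terminal payoffs (K − S): max(-275, 0) = 0, max(-45.5, 0) = 0, max(53.95, 0) = 53.95, max(97.05, 0) = 97.05
Node uu (S = 270): V_uu = 1/1.07·[0.4941·0.0000 + 0.5059·0.0000] = 0.0000
Node ud (S = 117): V_ud = 1/1.07·[0.4941·0.0000 + 0.5059·53.9500] = 25.5069
Node dd (S = 50.7): V_dd = 1/1.07·[0.4941·53.9500 + 0.5059·97.0450] = 70.7953
Node u (S = 180): V_u = 1/1.07·[0.4941·0.0000 + 0.5059·25.5069] = 12.0593
Node d (S = 78): V_d = 1/1.07·[0.4941·25.5069 + 0.5059·70.7953] = 45.2500
Node 0 (S = 120): V_0 = 1/1.07·[0.4941·12.0593 + 0.5059·45.2500] = 26.9625

$26.96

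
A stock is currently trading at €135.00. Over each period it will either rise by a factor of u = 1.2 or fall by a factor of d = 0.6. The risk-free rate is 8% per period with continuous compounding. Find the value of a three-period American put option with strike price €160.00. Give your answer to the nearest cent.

€26.88

Risk-neutral probability p = (e^0.08 − 0.6)/(1.2 − 0.6) = 0.4833/0.6000 = 0.8055
Terminal stock prices: S_uuu = 233.3, S_uud = 116.6, S_udd = 58.32, S_ddd = 29.16
Terminal payoffs (K − S): max(-73.28, 0) = 0, max(43.36, 0) = 43.36, max(101.7, 0) = 101.7, max(130.8, 0) = 130.8
Node uu (S = 194.4): continuation = e^(−0.08)·[0.8055·0.0000 + 0.1945·43.3600] = 7.7860; exercise value = 0.0000 ≤ continuation, so V_uu = 7.7860
Node ud (S = 97.2): continuation = e^(−0.08)·[0.8055·43.3600 + 0.1945·101.6800] = 50.4986; exercise value = 62.8000 > continuation, so V_ud = 62.8000 (exercise)
Node dd (S = 48.6): continuation = e^(−0.08)·[0.8055·101.6800 + 0.1945·130.8400] = 99.0986; exercise value = 111.4000 > continuation, so V_dd = 111.4000 (exercise)
Node u (S = 162): continuation = e^(−0.08)·[0.8055·7.7860 + 0.1945·62.8000] = 17.0660; exercise value = 0.0000 ≤ continuation, so V_u = 17.0660
Node d (S = 81): continuation = e^(−0.08)·[0.8055·62.8000 + 0.1945·111.4000] = 66.6986; exercise value = 79.0000 > continuation, so V_d = 79.0000 (exercise)
Node 0 (S = 135): continuation = e^(−0.08)·[0.8055·17.0660 + 0.1945·79.0000] = 26.8752; exercise value = 25.0000 ≤ continuation, so V_0 = 26.8752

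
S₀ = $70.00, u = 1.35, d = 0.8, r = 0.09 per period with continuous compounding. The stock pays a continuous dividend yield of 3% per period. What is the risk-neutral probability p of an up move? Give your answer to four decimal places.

p = 0.4761

Per-period risk-free factor R = e^0.09 = 1.0942; dividend-adjusted growth = e^(0.09−0.03) = 1.0618.
Risk-neutral probability p = (1.0618 − 0.8)/(1.35 − 0.8) = 0.2618/0.5500 = 0.4761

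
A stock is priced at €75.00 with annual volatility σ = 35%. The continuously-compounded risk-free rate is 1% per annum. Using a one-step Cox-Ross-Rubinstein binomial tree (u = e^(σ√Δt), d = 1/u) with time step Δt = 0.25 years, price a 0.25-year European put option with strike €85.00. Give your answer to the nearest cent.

€11.80

CRR parameters: u = e^(σ√Δt) = e^(0.35·√0.25) = 1.1912, d = 1/u = 0.8395
Per-period rate: rΔt = 0.01·0.25 = 0.0025, so R = e^0.0025 = 1.0025
Risk-neutral probability p = (e^0.0025 − 0.8395)/(1.1912 − 0.8395) = 0.1630/0.3518 = 0.4635
Terminal stock prices: S_u = 89.34, S_d = 62.96
Terminal payoffs (K − S): max(-4.343, 0) = 0, max(22.04, 0) = 22.04
Node 0 (S = 75): V_0 = e^(−0.0025)·[0.4635·0.0000 + 0.5365·22.0407] = 11.7958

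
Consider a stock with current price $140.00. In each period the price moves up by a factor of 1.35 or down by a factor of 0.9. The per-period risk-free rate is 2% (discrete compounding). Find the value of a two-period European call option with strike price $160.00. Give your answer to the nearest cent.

Risk-neutral probability p = (1 + 0.02 − 0.9)/(1.35 − 0.9) = 0.1200/0.4500 = 0.2667
Terminal stock prices: S_uu = 255.2, S_ud = 170.1, S_dd = 113.4
Terminal payoffs (S − K): max(95.15, 0) = 95.15, max(10.1, 0) = 10.1, max(-46.6, 0) = 0
Node u (S = 189): V_u = 1/1.02·[0.2667·95.1500 + 0.7333·10.1000] = 32.1373
Node d (S = 126): V_d = 1/1.02·[0.2667·10.1000 + 0.7333·0.0000] = 2.6405
Node 0 (S = 140): V_0 = 1/1.02·[0.2667·32.1373 + 0.7333·2.6405] = 10.3003

$10.30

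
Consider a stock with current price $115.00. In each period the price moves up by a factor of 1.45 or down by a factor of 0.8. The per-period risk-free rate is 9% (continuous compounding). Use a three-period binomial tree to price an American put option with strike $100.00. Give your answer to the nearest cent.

Risk-neutral probability p = (e^0.09 − 0.8)/(1.45 − 0.8) = 0.2942/0.6500 = 0.4526
Terminal stock prices: S_uuu = 350.6, S_uud = 193.4, S_udd = 106.7, S_ddd = 58.88
Terminal payoffs (K − S): max(-250.6, 0) = 0, max(-93.43, 0) = 0, max(-6.72, 0) = 0, max(41.12, 0) = 41.12
Node uu (S = 241.8): continuation = e^(−0.09)·[0.4526·0.0000 + 0.5474·0.0000] = 0.0000; exercise value = 0.0000 ≤ continuation, so V_uu = 0.0000
Node ud (S = 133.4): continuation = e^(−0.09)·[0.4526·0.0000 + 0.5474·0.0000] = 0.0000; exercise value = 0.0000 ≤ continuation, so V_ud = 0.0000
Node dd (S = 73.6): continuation = e^(−0.09)·[0.4526·0.0000 + 0.5474·41.1200] = 20.5727; exercise value = 26.4000 > continuation, so V_dd = 26.4000 (exercise)
Node u (S = 166.8): continuation = e^(−0.09)·[0.4526·0.0000 + 0.5474·0.0000] = 0.0000; exercise value = 0.0000 ≤ continuation, so V_u = 0.0000
Node d (S = 92): continuation = e^(−0.09)·[0.4526·0.0000 + 0.5474·26.4000] = 13.2081; exercise value = 8.0000 ≤ continuation, so V_d = 13.2081
Node 0 (S = 115): continuation = e^(−0.09)·[0.4526·0.0000 + 0.5474·13.2081] = 6.6081; exercise value = 0.0000 ≤ continuation, so V_0 = 6.6081

$6.61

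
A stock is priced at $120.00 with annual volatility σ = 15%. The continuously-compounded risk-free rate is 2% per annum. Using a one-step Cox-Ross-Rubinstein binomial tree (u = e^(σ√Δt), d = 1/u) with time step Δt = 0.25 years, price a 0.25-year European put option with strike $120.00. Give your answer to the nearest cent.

CRR parameters: u = e^(σ√Δt) = e^(0.15·√0.25) = 1.0779, d = 1/u = 0.9277
Per-period rate: rΔt = 0.02·0.25 = 0.005, so R = e^0.005 = 1.0050
Risk-neutral probability p = (e^0.005 − 0.9277)/(1.0779 − 0.9277) = 0.0773/0.1501 = 0.5146
Terminal stock prices: S_u = 129.3, S_d = 111.3
Terminal payoffs (K − S): max(-9.346, 0) = 0, max(8.671, 0) = 8.671
Node 0 (S = 120): V_0 = e^(−0.005)·[0.5146·0.0000 + 0.4854·8.6708] = 4.1874

$4.19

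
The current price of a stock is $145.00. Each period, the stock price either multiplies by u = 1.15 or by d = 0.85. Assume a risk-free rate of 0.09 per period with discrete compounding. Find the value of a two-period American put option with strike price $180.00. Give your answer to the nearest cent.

Risk-neutral probability p = (1 + 0.09 − 0.85)/(1.15 − 0.85) = 0.2400/0.3000 = 0.8000
Terminal stock prices: S_uu = 191.8, S_ud = 141.7, S_dd = 104.8
Terminal payoffs (K − S): max(-11.76, 0) = 0, max(38.26, 0) = 38.26, max(75.24, 0) = 75.24
Node u (S = 166.8): continuation = 1/1.09·[0.8000·0.0000 + 0.2000·38.2625] = 7.0206; exercise value = 13.2500 > continuation, so V_u = 13.2500 (exercise)
Node d (S = 123.2): continuation = 1/1.09·[0.8000·38.2625 + 0.2000·75.2375] = 41.8876; exercise value = 56.7500 > continuation, so V_d = 56.7500 (exercise)
Node 0 (S = 145): continuation = 1/1.09·[0.8000·13.2500 + 0.2000·56.7500] = 20.1376; exercise value = 35.0000 > continuation, so V_0 = 35.0000 (exercise)

$35.00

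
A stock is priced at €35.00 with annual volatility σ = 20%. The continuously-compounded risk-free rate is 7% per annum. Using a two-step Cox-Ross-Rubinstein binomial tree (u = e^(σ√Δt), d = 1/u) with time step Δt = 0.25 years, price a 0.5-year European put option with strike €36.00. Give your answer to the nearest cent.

CRR parameters: u = e^(σ√Δt) = e^(0.2·√0.25) = 1.1052, d = 1/u = 0.9048
Per-period rate: rΔt = 0.07·0.25 = 0.0175, so R = e^0.0175 = 1.0177
Risk-neutral probability p = (e^0.0175 − 0.9048)/(1.1052 − 0.9048) = 0.1128/0.2003 = 0.5631
Terminal stock prices: S_uu = 42.75, S_ud = 35, S_dd = 28.66
Terminal payoffs (K − S): max(-6.749, 0) = 0, max(1, 0) = 1, max(7.344, 0) = 7.344
Node u (S = 38.68): V_u = e^(−0.0175)·[0.5631·0.0000 + 0.4369·1.0000] = 0.4293
Node d (S = 31.67): V_d = e^(−0.0175)·[0.5631·1.0000 + 0.4369·7.3444] = 3.7062
Node 0 (S = 35): V_0 = e^(−0.0175)·[0.5631·0.4293 + 0.4369·3.7062] = 1.8285

€1.83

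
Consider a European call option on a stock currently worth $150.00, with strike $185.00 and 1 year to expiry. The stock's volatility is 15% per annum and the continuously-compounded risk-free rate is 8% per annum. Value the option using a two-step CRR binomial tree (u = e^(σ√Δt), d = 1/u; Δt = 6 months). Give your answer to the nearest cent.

$0.18

CRR parameters: u = e^(σ√Δt) = e^(0.15·√0.5) = 1.1119, d = 1/u = 0.8994
Per-period rate: rΔt = 0.08·0.5 = 0.04, so R = e^0.04 = 1.0408
Risk-neutral probability p = (e^0.04 − 0.8994)/(1.1119 − 0.8994) = 0.1414/0.2125 = 0.6655
Terminal stock prices: S_uu = 185.4, S_ud = 150, S_dd = 121.3
Terminal payoffs (S − K): max(0.4467, 0) = 0.4467, max(-35, 0) = 0, max(-63.67, 0) = 0
Node u (S = 166.8): V_u = e^(−0.04)·[0.6655·0.4467 + 0.3345·0.0000] = 0.2856
Node d (S = 134.9): V_d = e^(−0.04)·[0.6655·0.0000 + 0.3345·0.0000] = 0.0000
Node 0 (S = 150): V_0 = e^(−0.04)·[0.6655·0.2856 + 0.3345·0.0000] = 0.1826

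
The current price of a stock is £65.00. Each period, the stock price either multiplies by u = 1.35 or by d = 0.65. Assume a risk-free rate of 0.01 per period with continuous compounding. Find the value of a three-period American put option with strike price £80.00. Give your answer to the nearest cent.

£24.15

Risk-neutral probability p = (e^0.01 − 0.65)/(1.35 − 0.65) = 0.3601/0.7000 = 0.5144
Terminal stock prices: S_uuu = 159.9, S_uud = 77, S_udd = 37.07, S_ddd = 17.85
Terminal payoffs (K − S): max(-79.92, 0) = 0, max(2.999, 0) = 2.999, max(42.93, 0) = 42.93, max(62.15, 0) = 62.15
Node uu (S = 118.5): continuation = e^(−0.01)·[0.5144·0.0000 + 0.4856·2.9994] = 1.4421; exercise value = 0.0000 ≤ continuation, so V_uu = 1.4421
Node ud (S = 57.04): continuation = e^(−0.01)·[0.5144·2.9994 + 0.4856·42.9256] = 22.1665; exercise value = 22.9625 > continuation, so V_ud = 22.9625 (exercise)
Node dd (S = 27.46): continuation = e^(−0.01)·[0.5144·42.9256 + 0.4856·62.1494] = 51.7415; exercise value = 52.5375 > continuation, so V_dd = 52.5375 (exercise)
Node u (S = 87.75): continuation = e^(−0.01)·[0.5144·1.4421 + 0.4856·22.9625] = 11.7750; exercise value = 0.0000 ≤ continuation, so V_u = 11.7750
Node d (S = 42.25): continuation = e^(−0.01)·[0.5144·22.9625 + 0.4856·52.5375] = 36.9540; exercise value = 37.7500 > continuation, so V_d = 37.7500 (exercise)
Node 0 (S = 65): continuation = e^(−0.01)·[0.5144·11.7750 + 0.4856·37.7500] = 24.1469; exercise value = 15.0000 ≤ continuation, so V_0 = 24.1469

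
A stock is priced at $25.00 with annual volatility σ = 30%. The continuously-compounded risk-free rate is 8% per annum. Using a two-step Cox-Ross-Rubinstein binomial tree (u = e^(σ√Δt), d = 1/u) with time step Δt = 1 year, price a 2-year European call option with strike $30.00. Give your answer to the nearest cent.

$4.19

CRR parameters: u = e^(σ√Δt) = e^(0.3·√1) = 1.3499, d = 1/u = 0.7408
Per-period rate: rΔt = 0.08·1 = 0.08, so R = e^0.08 = 1.0833
Risk-neutral probability p = (e^0.08 − 0.7408)/(1.3499 − 0.7408) = 0.3425/0.6090 = 0.5623
Terminal stock prices: S_uu = 45.55, S_ud = 25, S_dd = 13.72
Terminal payoffs (S − K): max(15.55, 0) = 15.55, max(-5, 0) = 0, max(-16.28, 0) = 0
Node u (S = 33.75): V_u = e^(−0.08)·[0.5623·15.5530 + 0.4377·0.0000] = 8.0732
Node d (S = 18.52): V_d = e^(−0.08)·[0.5623·0.0000 + 0.4377·0.0000] = 0.0000
Node 0 (S = 25): V_0 = e^(−0.08)·[0.5623·8.0732 + 0.4377·0.0000] = 4.1906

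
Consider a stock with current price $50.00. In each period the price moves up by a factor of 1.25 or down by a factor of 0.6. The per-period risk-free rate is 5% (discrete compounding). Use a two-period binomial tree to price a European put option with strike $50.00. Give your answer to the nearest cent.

Risk-neutral probability p = (1 + 0.05 − 0.6)/(1.25 − 0.6) = 0.4500/0.6500 = 0.6923
Terminal stock prices: S_uu = 78.12, S_ud = 37.5, S_dd = 18
Terminal payoffs (K − S): max(-28.12, 0) = 0, max(12.5, 0) = 12.5, max(32, 0) = 32
Node u (S = 62.5): V_u = 1/1.05·[0.6923·0.0000 + 0.3077·12.5000] = 3.6630
Node d (S = 30): V_d = 1/1.05·[0.6923·12.5000 + 0.3077·32.0000] = 17.6190
Node 0 (S = 50): V_0 = 1/1.05·[0.6923·3.6630 + 0.3077·17.6190] = 7.5783

$7.58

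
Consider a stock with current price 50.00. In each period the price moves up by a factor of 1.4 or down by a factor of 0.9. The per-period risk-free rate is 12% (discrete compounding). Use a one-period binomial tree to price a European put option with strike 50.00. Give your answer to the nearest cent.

2.50

Risk-neutral probability p = (1 + 0.12 − 0.9)/(1.4 − 0.9) = 0.2200/0.5000 = 0.4400
Terminal stock prices: S_u = 70, S_d = 45
Terminal payoffs (K − S): max(-20, 0) = 0, max(5, 0) = 5
Node 0 (S = 50): V_0 = 1/1.12·[0.4400·0.0000 + 0.5600·5.0000] = 2.5000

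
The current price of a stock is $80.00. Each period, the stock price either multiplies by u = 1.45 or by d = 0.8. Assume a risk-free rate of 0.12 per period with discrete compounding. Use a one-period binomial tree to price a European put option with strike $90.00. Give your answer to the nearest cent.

Risk-neutral probability p = (1 + 0.12 − 0.8)/(1.45 − 0.8) = 0.3200/0.6500 = 0.4923
Terminal stock prices: S_u = 116, S_d = 64
Terminal payoffs (K − S): max(-26, 0) = 0, max(26, 0) = 26
Node 0 (S = 80): V_0 = 1/1.12·[0.4923·0.0000 + 0.5077·26.0000] = 11.7857

$11.79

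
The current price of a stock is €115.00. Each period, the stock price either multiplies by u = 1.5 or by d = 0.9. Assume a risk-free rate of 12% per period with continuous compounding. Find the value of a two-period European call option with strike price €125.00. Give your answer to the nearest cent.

Risk-neutral probability p = (e^0.12 − 0.9)/(1.5 − 0.9) = 0.2275/0.6000 = 0.3792
Terminal stock prices: S_uu = 258.8, S_ud = 155.2, S_dd = 93.15
Terminal payoffs (S − K): max(133.8, 0) = 133.8, max(30.25, 0) = 30.25, max(-31.85, 0) = 0
Node u (S = 172.5): V_u = e^(−0.12)·[0.3792·133.7500 + 0.6208·30.2500] = 61.6349
Node d (S = 103.5): V_d = e^(−0.12)·[0.3792·30.2500 + 0.6208·0.0000] = 10.1727
Node 0 (S = 115): V_0 = e^(−0.12)·[0.3792·61.6349 + 0.6208·10.1727] = 26.3284

€26.33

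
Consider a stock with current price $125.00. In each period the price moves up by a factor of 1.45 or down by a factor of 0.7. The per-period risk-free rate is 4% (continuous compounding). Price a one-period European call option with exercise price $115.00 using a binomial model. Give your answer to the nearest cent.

$28.92

Risk-neutral probability p = (e^0.04 − 0.7)/(1.45 − 0.7) = 0.3408/0.7500 = 0.4544
Terminal stock prices: S_u = 181.2, S_d = 87.5
Terminal payoffs (S − K): max(66.25, 0) = 66.25, max(-27.5, 0) = 0
Node 0 (S = 125): V_0 = e^(−0.04)·[0.4544·66.2500 + 0.5456·0.0000] = 28.9245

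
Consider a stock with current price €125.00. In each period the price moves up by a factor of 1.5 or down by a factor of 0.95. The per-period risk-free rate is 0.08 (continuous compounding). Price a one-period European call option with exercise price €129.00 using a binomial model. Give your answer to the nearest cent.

€13.09

Risk-neutral probability p = (e^0.08 − 0.95)/(1.5 − 0.95) = 0.1333/0.5500 = 0.2423
Terminal stock prices: S_u = 187.5, S_d = 118.8
Terminal payoffs (S − K): max(58.5, 0) = 58.5, max(-10.25, 0) = 0
Node 0 (S = 125): V_0 = e^(−0.08)·[0.2423·58.5000 + 0.7577·0.0000] = 13.0869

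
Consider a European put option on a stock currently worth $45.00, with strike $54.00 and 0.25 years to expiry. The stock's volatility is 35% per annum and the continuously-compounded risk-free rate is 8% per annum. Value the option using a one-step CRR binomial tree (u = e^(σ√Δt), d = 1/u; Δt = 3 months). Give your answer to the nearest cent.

$7.93

CRR parameters: u = e^(σ√Δt) = e^(0.35·√0.25) = 1.1912, d = 1/u = 0.8395
Per-period rate: rΔt = 0.08·0.25 = 0.02, so R = e^0.02 = 1.0202
Risk-neutral probability p = (e^0.02 − 0.8395)/(1.1912 − 0.8395) = 0.1807/0.3518 = 0.5138
Terminal stock prices: S_u = 53.61, S_d = 37.78
Terminal payoffs (K − S): max(0.3939, 0) = 0.3939, max(16.22, 0) = 16.22
Node 0 (S = 45): V_0 = e^(−0.02)·[0.5138·0.3939 + 0.4862·16.2244] = 7.9307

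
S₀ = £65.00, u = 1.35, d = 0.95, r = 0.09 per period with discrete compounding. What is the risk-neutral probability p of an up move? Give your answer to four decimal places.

p = 0.3500

Risk-neutral probability p = (1 + 0.09 − 0.95)/(1.35 − 0.95) = 0.1400/0.4000 = 0.3500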